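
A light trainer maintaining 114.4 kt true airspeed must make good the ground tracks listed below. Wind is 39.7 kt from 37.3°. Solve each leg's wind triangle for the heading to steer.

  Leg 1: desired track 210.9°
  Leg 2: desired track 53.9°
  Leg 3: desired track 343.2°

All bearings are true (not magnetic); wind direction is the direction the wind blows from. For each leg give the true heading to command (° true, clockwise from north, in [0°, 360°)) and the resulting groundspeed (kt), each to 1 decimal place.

Leg 1: heading=208.7°, groundspeed=153.8 kt
Leg 2: heading=48.2°, groundspeed=75.8 kt
Leg 3: heading=359.5°, groundspeed=86.5 kt

Leg 1: desired track 210.9°; wind correction -2.2° → command heading 208.7°, groundspeed 153.8 kt
Leg 2: desired track 53.9°; wind correction -5.7° → command heading 48.2°, groundspeed 75.8 kt
Leg 3: desired track 343.2°; wind correction +16.3° → command heading 359.5°, groundspeed 86.5 kt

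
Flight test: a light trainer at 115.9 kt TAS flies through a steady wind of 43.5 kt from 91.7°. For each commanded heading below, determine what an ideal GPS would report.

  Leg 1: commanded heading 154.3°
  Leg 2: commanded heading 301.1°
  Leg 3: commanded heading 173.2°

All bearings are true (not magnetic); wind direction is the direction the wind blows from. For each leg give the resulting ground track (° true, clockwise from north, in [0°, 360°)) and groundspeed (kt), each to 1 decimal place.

Leg 1: track=176.2°, groundspeed=103.4 kt
Leg 2: track=293.2°, groundspeed=155.3 kt
Leg 3: track=194.7°, groundspeed=117.6 kt

Leg 1: heading 154.3°; drift +21.9° → track 176.2°, groundspeed 103.4 kt
Leg 2: heading 301.1°; drift -7.9° → track 293.2°, groundspeed 155.3 kt
Leg 3: heading 173.2°; drift +21.5° → track 194.7°, groundspeed 117.6 kt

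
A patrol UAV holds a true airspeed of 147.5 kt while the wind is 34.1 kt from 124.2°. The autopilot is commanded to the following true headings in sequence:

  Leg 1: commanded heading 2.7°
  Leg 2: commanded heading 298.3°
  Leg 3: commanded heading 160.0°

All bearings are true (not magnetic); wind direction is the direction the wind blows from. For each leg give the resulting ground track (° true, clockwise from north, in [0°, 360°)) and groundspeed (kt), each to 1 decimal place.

Leg 1: track=352.7°, groundspeed=167.9 kt
Leg 2: track=299.4°, groundspeed=181.5 kt
Leg 3: track=169.4°, groundspeed=121.5 kt

Leg 1: heading 2.7°; drift -10.0° → track 352.7°, groundspeed 167.9 kt
Leg 2: heading 298.3°; drift +1.1° → track 299.4°, groundspeed 181.5 kt
Leg 3: heading 160.0°; drift +9.4° → track 169.4°, groundspeed 121.5 kt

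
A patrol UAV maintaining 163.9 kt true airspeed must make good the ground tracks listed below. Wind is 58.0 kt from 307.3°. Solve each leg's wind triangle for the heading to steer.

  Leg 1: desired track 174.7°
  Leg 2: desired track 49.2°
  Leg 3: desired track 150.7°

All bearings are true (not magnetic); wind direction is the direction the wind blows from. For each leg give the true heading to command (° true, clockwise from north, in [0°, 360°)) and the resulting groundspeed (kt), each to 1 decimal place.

Leg 1: heading=189.8°, groundspeed=197.5 kt
Leg 2: heading=28.9°, groundspeed=165.7 kt
Leg 3: heading=158.8°, groundspeed=215.5 kt

Leg 1: desired track 174.7°; wind correction +15.1° → command heading 189.8°, groundspeed 197.5 kt
Leg 2: desired track 49.2°; wind correction -20.3° → command heading 28.9°, groundspeed 165.7 kt
Leg 3: desired track 150.7°; wind correction +8.1° → command heading 158.8°, groundspeed 215.5 kt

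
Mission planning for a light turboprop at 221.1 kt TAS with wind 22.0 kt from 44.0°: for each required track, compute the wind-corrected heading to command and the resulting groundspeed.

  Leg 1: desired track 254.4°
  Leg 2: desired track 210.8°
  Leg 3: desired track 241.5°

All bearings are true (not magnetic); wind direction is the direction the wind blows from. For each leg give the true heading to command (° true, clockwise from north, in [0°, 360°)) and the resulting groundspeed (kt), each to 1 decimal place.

Leg 1: desired track 254.4°; wind correction +2.9° → command heading 257.3°, groundspeed 239.8 kt
Leg 2: desired track 210.8°; wind correction -1.3° → command heading 209.5°, groundspeed 242.5 kt
Leg 3: desired track 241.5°; wind correction +1.7° → command heading 243.2°, groundspeed 242.0 kt

Leg 1: heading=257.3°, groundspeed=239.8 kt
Leg 2: heading=209.5°, groundspeed=242.5 kt
Leg 3: heading=243.2°, groundspeed=242.0 kt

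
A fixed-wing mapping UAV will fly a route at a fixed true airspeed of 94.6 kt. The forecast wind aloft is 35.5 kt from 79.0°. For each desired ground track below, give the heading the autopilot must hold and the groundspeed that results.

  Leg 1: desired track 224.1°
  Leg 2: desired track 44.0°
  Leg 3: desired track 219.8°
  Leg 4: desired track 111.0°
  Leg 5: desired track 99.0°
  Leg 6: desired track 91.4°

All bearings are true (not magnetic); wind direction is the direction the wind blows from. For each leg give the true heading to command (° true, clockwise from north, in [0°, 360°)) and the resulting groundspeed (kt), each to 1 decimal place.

Leg 1: desired track 224.1°; wind correction -12.4° → command heading 211.7°, groundspeed 121.5 kt
Leg 2: desired track 44.0°; wind correction +12.4° → command heading 56.4°, groundspeed 63.3 kt
Leg 3: desired track 219.8°; wind correction -13.7° → command heading 206.1°, groundspeed 119.4 kt
Leg 4: desired track 111.0°; wind correction -11.5° → command heading 99.5°, groundspeed 62.6 kt
Leg 5: desired track 99.0°; wind correction -7.4° → command heading 91.6°, groundspeed 60.5 kt
Leg 6: desired track 91.4°; wind correction -4.6° → command heading 86.8°, groundspeed 59.6 kt

Leg 1: heading=211.7°, groundspeed=121.5 kt
Leg 2: heading=56.4°, groundspeed=63.3 kt
Leg 3: heading=206.1°, groundspeed=119.4 kt
Leg 4: heading=99.5°, groundspeed=62.6 kt
Leg 5: heading=91.6°, groundspeed=60.5 kt
Leg 6: heading=86.8°, groundspeed=59.6 kt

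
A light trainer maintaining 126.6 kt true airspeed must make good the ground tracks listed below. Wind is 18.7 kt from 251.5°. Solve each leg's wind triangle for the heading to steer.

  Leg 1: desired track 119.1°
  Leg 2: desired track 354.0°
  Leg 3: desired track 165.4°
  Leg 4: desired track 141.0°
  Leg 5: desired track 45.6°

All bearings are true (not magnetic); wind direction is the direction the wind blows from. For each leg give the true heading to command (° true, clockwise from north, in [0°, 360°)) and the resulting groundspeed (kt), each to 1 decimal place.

Leg 1: heading=125.4°, groundspeed=138.5 kt
Leg 2: heading=345.7°, groundspeed=129.3 kt
Leg 3: heading=173.9°, groundspeed=123.9 kt
Leg 4: heading=149.0°, groundspeed=131.9 kt
Leg 5: heading=41.9°, groundspeed=143.2 kt

Leg 1: desired track 119.1°; wind correction +6.3° → command heading 125.4°, groundspeed 138.5 kt
Leg 2: desired track 354.0°; wind correction -8.3° → command heading 345.7°, groundspeed 129.3 kt
Leg 3: desired track 165.4°; wind correction +8.5° → command heading 173.9°, groundspeed 123.9 kt
Leg 4: desired track 141.0°; wind correction +8.0° → command heading 149.0°, groundspeed 131.9 kt
Leg 5: desired track 45.6°; wind correction -3.7° → command heading 41.9°, groundspeed 143.2 kt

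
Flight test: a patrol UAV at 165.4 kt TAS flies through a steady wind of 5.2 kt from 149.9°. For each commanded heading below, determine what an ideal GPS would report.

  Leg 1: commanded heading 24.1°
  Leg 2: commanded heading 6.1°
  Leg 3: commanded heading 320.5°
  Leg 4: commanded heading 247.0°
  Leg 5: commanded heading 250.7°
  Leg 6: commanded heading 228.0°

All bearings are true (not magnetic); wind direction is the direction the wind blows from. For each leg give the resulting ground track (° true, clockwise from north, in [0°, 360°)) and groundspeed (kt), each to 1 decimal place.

Leg 1: heading 24.1°; drift -1.4° → track 22.7°, groundspeed 168.5 kt
Leg 2: heading 6.1°; drift -1.0° → track 5.1°, groundspeed 169.6 kt
Leg 3: heading 320.5°; drift +0.3° → track 320.8°, groundspeed 170.5 kt
Leg 4: heading 247.0°; drift +1.8° → track 248.8°, groundspeed 166.1 kt
Leg 5: heading 250.7°; drift +1.8° → track 252.5°, groundspeed 166.5 kt
Leg 6: heading 228.0°; drift +1.8° → track 229.8°, groundspeed 164.4 kt

Leg 1: track=22.7°, groundspeed=168.5 kt
Leg 2: track=5.1°, groundspeed=169.6 kt
Leg 3: track=320.8°, groundspeed=170.5 kt
Leg 4: track=248.8°, groundspeed=166.1 kt
Leg 5: track=252.5°, groundspeed=166.5 kt
Leg 6: track=229.8°, groundspeed=164.4 kt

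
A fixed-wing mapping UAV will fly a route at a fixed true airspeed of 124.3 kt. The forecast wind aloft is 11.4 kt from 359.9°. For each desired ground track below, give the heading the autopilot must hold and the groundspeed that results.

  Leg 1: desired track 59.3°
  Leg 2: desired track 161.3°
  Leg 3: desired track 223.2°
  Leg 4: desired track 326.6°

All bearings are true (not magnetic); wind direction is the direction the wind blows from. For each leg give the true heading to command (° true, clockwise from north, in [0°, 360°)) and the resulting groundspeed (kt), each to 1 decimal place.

Leg 1: desired track 59.3°; wind correction -4.5° → command heading 54.8°, groundspeed 118.1 kt
Leg 2: desired track 161.3°; wind correction -1.7° → command heading 159.6°, groundspeed 135.1 kt
Leg 3: desired track 223.2°; wind correction +3.6° → command heading 226.8°, groundspeed 132.4 kt
Leg 4: desired track 326.6°; wind correction +2.9° → command heading 329.5°, groundspeed 114.6 kt

Leg 1: heading=54.8°, groundspeed=118.1 kt
Leg 2: heading=159.6°, groundspeed=135.1 kt
Leg 3: heading=226.8°, groundspeed=132.4 kt
Leg 4: heading=329.5°, groundspeed=114.6 kt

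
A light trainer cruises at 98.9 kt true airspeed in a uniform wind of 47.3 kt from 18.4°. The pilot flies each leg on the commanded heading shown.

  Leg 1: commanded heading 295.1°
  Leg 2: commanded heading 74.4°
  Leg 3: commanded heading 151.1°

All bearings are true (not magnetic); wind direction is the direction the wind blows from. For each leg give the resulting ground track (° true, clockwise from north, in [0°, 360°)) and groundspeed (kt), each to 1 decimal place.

Leg 1: track=268.4°, groundspeed=104.5 kt
Leg 2: track=102.8°, groundspeed=82.4 kt
Leg 3: track=166.0°, groundspeed=135.5 kt

Leg 1: heading 295.1°; drift -26.7° → track 268.4°, groundspeed 104.5 kt
Leg 2: heading 74.4°; drift +28.4° → track 102.8°, groundspeed 82.4 kt
Leg 3: heading 151.1°; drift +14.9° → track 166.0°, groundspeed 135.5 kt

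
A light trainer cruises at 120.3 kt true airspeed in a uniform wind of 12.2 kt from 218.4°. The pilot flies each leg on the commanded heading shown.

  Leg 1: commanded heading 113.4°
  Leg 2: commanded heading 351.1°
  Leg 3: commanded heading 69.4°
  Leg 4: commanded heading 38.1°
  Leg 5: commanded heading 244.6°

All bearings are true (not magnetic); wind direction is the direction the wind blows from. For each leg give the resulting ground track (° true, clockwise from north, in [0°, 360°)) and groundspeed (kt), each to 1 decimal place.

Leg 1: heading 113.4°; drift -5.5° → track 107.9°, groundspeed 124.0 kt
Leg 2: heading 351.1°; drift +4.0° → track 355.1°, groundspeed 128.9 kt
Leg 3: heading 69.4°; drift -2.8° → track 66.6°, groundspeed 130.9 kt
Leg 4: heading 38.1°; drift +0.0° → track 38.1°, groundspeed 132.5 kt
Leg 5: heading 244.6°; drift +2.8° → track 247.4°, groundspeed 109.5 kt

Leg 1: track=107.9°, groundspeed=124.0 kt
Leg 2: track=355.1°, groundspeed=128.9 kt
Leg 3: track=66.6°, groundspeed=130.9 kt
Leg 4: track=38.1°, groundspeed=132.5 kt
Leg 5: track=247.4°, groundspeed=109.5 kt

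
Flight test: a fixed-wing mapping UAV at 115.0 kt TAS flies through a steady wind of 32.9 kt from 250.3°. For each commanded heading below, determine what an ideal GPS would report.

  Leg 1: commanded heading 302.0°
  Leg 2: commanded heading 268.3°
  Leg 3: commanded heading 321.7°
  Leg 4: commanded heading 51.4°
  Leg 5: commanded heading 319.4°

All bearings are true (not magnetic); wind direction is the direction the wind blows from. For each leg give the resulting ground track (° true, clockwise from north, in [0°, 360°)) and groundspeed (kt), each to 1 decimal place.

Leg 1: heading 302.0°; drift +15.3° → track 317.3°, groundspeed 98.1 kt
Leg 2: heading 268.3°; drift +6.9° → track 275.2°, groundspeed 84.3 kt
Leg 3: heading 321.7°; drift +16.6° → track 338.3°, groundspeed 109.1 kt
Leg 4: heading 51.4°; drift +4.2° → track 55.6°, groundspeed 146.5 kt
Leg 5: heading 319.4°; drift +16.6° → track 336.0°, groundspeed 107.7 kt

Leg 1: track=317.3°, groundspeed=98.1 kt
Leg 2: track=275.2°, groundspeed=84.3 kt
Leg 3: track=338.3°, groundspeed=109.1 kt
Leg 4: track=55.6°, groundspeed=146.5 kt
Leg 5: track=336.0°, groundspeed=107.7 kt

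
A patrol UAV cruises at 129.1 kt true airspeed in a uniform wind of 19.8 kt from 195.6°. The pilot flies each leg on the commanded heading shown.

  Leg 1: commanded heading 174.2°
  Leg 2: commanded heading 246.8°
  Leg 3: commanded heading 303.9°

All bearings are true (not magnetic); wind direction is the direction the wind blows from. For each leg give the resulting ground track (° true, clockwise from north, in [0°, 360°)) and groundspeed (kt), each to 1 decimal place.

Leg 1: track=170.5°, groundspeed=110.9 kt
Leg 2: track=254.3°, groundspeed=117.7 kt
Leg 3: track=311.8°, groundspeed=136.6 kt

Leg 1: heading 174.2°; drift -3.7° → track 170.5°, groundspeed 110.9 kt
Leg 2: heading 246.8°; drift +7.5° → track 254.3°, groundspeed 117.7 kt
Leg 3: heading 303.9°; drift +7.9° → track 311.8°, groundspeed 136.6 kt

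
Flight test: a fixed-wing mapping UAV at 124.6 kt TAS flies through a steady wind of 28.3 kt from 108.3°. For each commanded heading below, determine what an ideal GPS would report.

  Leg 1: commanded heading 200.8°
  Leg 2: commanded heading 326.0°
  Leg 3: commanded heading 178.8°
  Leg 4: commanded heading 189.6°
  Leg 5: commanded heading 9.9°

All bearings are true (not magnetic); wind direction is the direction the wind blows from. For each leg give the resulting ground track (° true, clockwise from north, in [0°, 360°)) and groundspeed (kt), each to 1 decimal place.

Leg 1: track=213.5°, groundspeed=129.0 kt
Leg 2: track=319.3°, groundspeed=148.0 kt
Leg 3: track=191.8°, groundspeed=118.2 kt
Leg 4: track=202.7°, groundspeed=123.5 kt
Leg 5: track=357.6°, groundspeed=131.7 kt

Leg 1: heading 200.8°; drift +12.7° → track 213.5°, groundspeed 129.0 kt
Leg 2: heading 326.0°; drift -6.7° → track 319.3°, groundspeed 148.0 kt
Leg 3: heading 178.8°; drift +13.0° → track 191.8°, groundspeed 118.2 kt
Leg 4: heading 189.6°; drift +13.1° → track 202.7°, groundspeed 123.5 kt
Leg 5: heading 9.9°; drift -12.3° → track 357.6°, groundspeed 131.7 kt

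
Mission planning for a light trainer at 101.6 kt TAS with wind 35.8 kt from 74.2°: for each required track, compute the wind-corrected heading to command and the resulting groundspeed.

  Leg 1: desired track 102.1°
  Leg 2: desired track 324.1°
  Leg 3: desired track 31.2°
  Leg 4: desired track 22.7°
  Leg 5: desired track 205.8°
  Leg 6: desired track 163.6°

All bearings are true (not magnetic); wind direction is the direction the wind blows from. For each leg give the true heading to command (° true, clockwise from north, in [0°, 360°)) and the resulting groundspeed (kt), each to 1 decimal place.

Leg 1: heading=92.6°, groundspeed=68.6 kt
Leg 2: heading=343.4°, groundspeed=108.2 kt
Leg 3: heading=45.1°, groundspeed=72.4 kt
Leg 4: heading=38.7°, groundspeed=75.4 kt
Leg 5: heading=190.5°, groundspeed=121.8 kt
Leg 6: heading=143.0°, groundspeed=94.7 kt

Leg 1: desired track 102.1°; wind correction -9.5° → command heading 92.6°, groundspeed 68.6 kt
Leg 2: desired track 324.1°; wind correction +19.3° → command heading 343.4°, groundspeed 108.2 kt
Leg 3: desired track 31.2°; wind correction +13.9° → command heading 45.1°, groundspeed 72.4 kt
Leg 4: desired track 22.7°; wind correction +16.0° → command heading 38.7°, groundspeed 75.4 kt
Leg 5: desired track 205.8°; wind correction -15.3° → command heading 190.5°, groundspeed 121.8 kt
Leg 6: desired track 163.6°; wind correction -20.6° → command heading 143.0°, groundspeed 94.7 kt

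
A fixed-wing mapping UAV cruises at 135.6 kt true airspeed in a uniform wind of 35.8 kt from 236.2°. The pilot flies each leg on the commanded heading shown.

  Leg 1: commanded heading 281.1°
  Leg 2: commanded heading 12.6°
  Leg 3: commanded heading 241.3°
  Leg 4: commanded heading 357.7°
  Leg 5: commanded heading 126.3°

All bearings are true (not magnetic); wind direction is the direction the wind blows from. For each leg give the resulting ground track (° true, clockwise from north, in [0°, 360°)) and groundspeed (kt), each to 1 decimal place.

Leg 1: track=294.0°, groundspeed=113.1 kt
Leg 2: track=21.3°, groundspeed=163.4 kt
Leg 3: track=243.1°, groundspeed=100.0 kt
Leg 4: track=8.9°, groundspeed=157.3 kt
Leg 5: track=113.5°, groundspeed=151.6 kt

Leg 1: heading 281.1°; drift +12.9° → track 294.0°, groundspeed 113.1 kt
Leg 2: heading 12.6°; drift +8.7° → track 21.3°, groundspeed 163.4 kt
Leg 3: heading 241.3°; drift +1.8° → track 243.1°, groundspeed 100.0 kt
Leg 4: heading 357.7°; drift +11.2° → track 8.9°, groundspeed 157.3 kt
Leg 5: heading 126.3°; drift -12.8° → track 113.5°, groundspeed 151.6 kt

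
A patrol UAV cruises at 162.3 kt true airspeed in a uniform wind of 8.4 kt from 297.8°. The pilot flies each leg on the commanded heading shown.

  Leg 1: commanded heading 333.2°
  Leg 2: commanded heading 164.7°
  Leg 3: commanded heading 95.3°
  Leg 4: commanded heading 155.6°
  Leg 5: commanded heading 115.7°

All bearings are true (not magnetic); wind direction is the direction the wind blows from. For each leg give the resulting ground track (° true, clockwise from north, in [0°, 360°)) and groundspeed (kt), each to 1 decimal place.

Leg 1: track=335.0°, groundspeed=155.5 kt
Leg 2: track=162.6°, groundspeed=168.2 kt
Leg 3: track=96.4°, groundspeed=170.1 kt
Leg 4: track=153.9°, groundspeed=169.0 kt
Leg 5: track=115.8°, groundspeed=170.7 kt

Leg 1: heading 333.2°; drift +1.8° → track 335.0°, groundspeed 155.5 kt
Leg 2: heading 164.7°; drift -2.1° → track 162.6°, groundspeed 168.2 kt
Leg 3: heading 95.3°; drift +1.1° → track 96.4°, groundspeed 170.1 kt
Leg 4: heading 155.6°; drift -1.7° → track 153.9°, groundspeed 169.0 kt
Leg 5: heading 115.7°; drift +0.1° → track 115.8°, groundspeed 170.7 kt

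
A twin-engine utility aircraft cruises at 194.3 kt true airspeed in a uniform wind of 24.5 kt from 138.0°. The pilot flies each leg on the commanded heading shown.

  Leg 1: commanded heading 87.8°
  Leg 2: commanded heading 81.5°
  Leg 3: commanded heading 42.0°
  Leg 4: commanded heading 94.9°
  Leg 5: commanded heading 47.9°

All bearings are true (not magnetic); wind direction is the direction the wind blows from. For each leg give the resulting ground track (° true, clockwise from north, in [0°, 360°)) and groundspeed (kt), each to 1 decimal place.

Leg 1: track=81.8°, groundspeed=179.6 kt
Leg 2: track=75.1°, groundspeed=181.9 kt
Leg 3: track=34.9°, groundspeed=198.4 kt
Leg 4: track=89.5°, groundspeed=177.2 kt
Leg 5: track=40.7°, groundspeed=195.9 kt

Leg 1: heading 87.8°; drift -6.0° → track 81.8°, groundspeed 179.6 kt
Leg 2: heading 81.5°; drift -6.4° → track 75.1°, groundspeed 181.9 kt
Leg 3: heading 42.0°; drift -7.1° → track 34.9°, groundspeed 198.4 kt
Leg 4: heading 94.9°; drift -5.4° → track 89.5°, groundspeed 177.2 kt
Leg 5: heading 47.9°; drift -7.2° → track 40.7°, groundspeed 195.9 kt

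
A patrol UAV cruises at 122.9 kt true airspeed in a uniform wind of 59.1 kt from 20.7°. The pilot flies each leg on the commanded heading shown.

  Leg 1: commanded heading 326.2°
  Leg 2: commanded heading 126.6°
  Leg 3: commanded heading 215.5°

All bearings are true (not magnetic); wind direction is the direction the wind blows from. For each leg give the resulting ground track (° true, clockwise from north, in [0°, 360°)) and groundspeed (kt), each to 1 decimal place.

Leg 1: track=297.7°, groundspeed=100.8 kt
Leg 2: track=148.8°, groundspeed=150.3 kt
Leg 3: track=210.7°, groundspeed=180.7 kt

Leg 1: heading 326.2°; drift -28.5° → track 297.7°, groundspeed 100.8 kt
Leg 2: heading 126.6°; drift +22.2° → track 148.8°, groundspeed 150.3 kt
Leg 3: heading 215.5°; drift -4.8° → track 210.7°, groundspeed 180.7 kt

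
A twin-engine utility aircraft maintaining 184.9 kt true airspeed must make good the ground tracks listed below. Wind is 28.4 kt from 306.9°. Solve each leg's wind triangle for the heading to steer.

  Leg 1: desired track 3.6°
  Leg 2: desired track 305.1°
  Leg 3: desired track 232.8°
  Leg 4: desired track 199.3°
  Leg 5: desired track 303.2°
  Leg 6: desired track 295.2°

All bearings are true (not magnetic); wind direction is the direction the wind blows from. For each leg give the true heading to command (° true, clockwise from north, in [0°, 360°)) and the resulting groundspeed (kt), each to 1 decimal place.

Leg 1: heading=356.2°, groundspeed=167.8 kt
Leg 2: heading=305.4°, groundspeed=156.5 kt
Leg 3: heading=241.3°, groundspeed=175.1 kt
Leg 4: heading=207.7°, groundspeed=191.5 kt
Leg 5: heading=303.8°, groundspeed=156.6 kt
Leg 6: heading=297.0°, groundspeed=157.0 kt

Leg 1: desired track 3.6°; wind correction -7.4° → command heading 356.2°, groundspeed 167.8 kt
Leg 2: desired track 305.1°; wind correction +0.3° → command heading 305.4°, groundspeed 156.5 kt
Leg 3: desired track 232.8°; wind correction +8.5° → command heading 241.3°, groundspeed 175.1 kt
Leg 4: desired track 199.3°; wind correction +8.4° → command heading 207.7°, groundspeed 191.5 kt
Leg 5: desired track 303.2°; wind correction +0.6° → command heading 303.8°, groundspeed 156.6 kt
Leg 6: desired track 295.2°; wind correction +1.8° → command heading 297.0°, groundspeed 157.0 kt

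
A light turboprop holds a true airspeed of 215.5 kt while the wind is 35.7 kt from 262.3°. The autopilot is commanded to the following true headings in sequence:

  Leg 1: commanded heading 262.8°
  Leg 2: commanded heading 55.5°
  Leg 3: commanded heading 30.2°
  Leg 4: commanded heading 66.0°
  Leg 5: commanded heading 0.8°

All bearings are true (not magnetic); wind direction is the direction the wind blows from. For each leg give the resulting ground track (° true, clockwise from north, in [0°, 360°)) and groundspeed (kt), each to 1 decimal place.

Leg 1: track=262.9°, groundspeed=179.8 kt
Leg 2: track=59.2°, groundspeed=247.9 kt
Leg 3: track=37.0°, groundspeed=239.1 kt
Leg 4: track=68.3°, groundspeed=250.0 kt
Leg 5: track=9.9°, groundspeed=223.6 kt

Leg 1: heading 262.8°; drift +0.1° → track 262.9°, groundspeed 179.8 kt
Leg 2: heading 55.5°; drift +3.7° → track 59.2°, groundspeed 247.9 kt
Leg 3: heading 30.2°; drift +6.8° → track 37.0°, groundspeed 239.1 kt
Leg 4: heading 66.0°; drift +2.3° → track 68.3°, groundspeed 250.0 kt
Leg 5: heading 0.8°; drift +9.1° → track 9.9°, groundspeed 223.6 kt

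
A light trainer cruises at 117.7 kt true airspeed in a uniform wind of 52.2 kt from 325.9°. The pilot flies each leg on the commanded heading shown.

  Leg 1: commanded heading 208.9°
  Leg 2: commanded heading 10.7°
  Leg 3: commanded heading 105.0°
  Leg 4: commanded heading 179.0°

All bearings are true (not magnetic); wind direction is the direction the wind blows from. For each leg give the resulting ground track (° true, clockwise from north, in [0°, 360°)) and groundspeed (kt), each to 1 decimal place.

Leg 1: track=190.7°, groundspeed=148.9 kt
Leg 2: track=35.2°, groundspeed=88.7 kt
Leg 3: track=117.3°, groundspeed=160.8 kt
Leg 4: track=169.0°, groundspeed=163.9 kt

Leg 1: heading 208.9°; drift -18.2° → track 190.7°, groundspeed 148.9 kt
Leg 2: heading 10.7°; drift +24.5° → track 35.2°, groundspeed 88.7 kt
Leg 3: heading 105.0°; drift +12.3° → track 117.3°, groundspeed 160.8 kt
Leg 4: heading 179.0°; drift -10.0° → track 169.0°, groundspeed 163.9 kt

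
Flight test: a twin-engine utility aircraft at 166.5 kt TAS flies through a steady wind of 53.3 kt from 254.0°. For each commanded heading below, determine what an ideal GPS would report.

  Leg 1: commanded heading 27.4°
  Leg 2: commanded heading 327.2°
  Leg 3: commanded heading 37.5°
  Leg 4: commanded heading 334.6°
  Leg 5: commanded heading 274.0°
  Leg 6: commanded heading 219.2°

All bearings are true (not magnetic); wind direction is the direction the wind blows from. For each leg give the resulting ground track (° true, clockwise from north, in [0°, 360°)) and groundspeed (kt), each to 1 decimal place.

Leg 1: track=38.2°, groundspeed=206.8 kt
Leg 2: track=345.9°, groundspeed=159.5 kt
Leg 3: track=46.1°, groundspeed=211.7 kt
Leg 4: track=353.0°, groundspeed=166.3 kt
Leg 5: track=282.9°, groundspeed=117.8 kt
Leg 6: track=205.3°, groundspeed=126.4 kt

Leg 1: heading 27.4°; drift +10.8° → track 38.2°, groundspeed 206.8 kt
Leg 2: heading 327.2°; drift +18.7° → track 345.9°, groundspeed 159.5 kt
Leg 3: heading 37.5°; drift +8.6° → track 46.1°, groundspeed 211.7 kt
Leg 4: heading 334.6°; drift +18.4° → track 353.0°, groundspeed 166.3 kt
Leg 5: heading 274.0°; drift +8.9° → track 282.9°, groundspeed 117.8 kt
Leg 6: heading 219.2°; drift -13.9° → track 205.3°, groundspeed 126.4 kt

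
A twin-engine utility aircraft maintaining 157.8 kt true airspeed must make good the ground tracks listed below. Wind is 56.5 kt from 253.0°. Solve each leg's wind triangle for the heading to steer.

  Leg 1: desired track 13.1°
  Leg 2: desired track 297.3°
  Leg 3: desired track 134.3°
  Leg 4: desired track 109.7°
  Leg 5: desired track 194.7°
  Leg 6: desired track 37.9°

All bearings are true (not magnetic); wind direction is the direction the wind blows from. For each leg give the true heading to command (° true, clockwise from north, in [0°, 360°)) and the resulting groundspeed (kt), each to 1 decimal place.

Leg 1: desired track 13.1°; wind correction -18.0° → command heading 355.1°, groundspeed 178.4 kt
Leg 2: desired track 297.3°; wind correction -14.5° → command heading 282.8°, groundspeed 112.3 kt
Leg 3: desired track 134.3°; wind correction +18.3° → command heading 152.6°, groundspeed 176.9 kt
Leg 4: desired track 109.7°; wind correction +12.4° → command heading 122.1°, groundspeed 199.4 kt
Leg 5: desired track 194.7°; wind correction +17.7° → command heading 212.4°, groundspeed 120.6 kt
Leg 6: desired track 37.9°; wind correction -11.9° → command heading 26.0°, groundspeed 200.6 kt

Leg 1: heading=355.1°, groundspeed=178.4 kt
Leg 2: heading=282.8°, groundspeed=112.3 kt
Leg 3: heading=152.6°, groundspeed=176.9 kt
Leg 4: heading=122.1°, groundspeed=199.4 kt
Leg 5: heading=212.4°, groundspeed=120.6 kt
Leg 6: heading=26.0°, groundspeed=200.6 kt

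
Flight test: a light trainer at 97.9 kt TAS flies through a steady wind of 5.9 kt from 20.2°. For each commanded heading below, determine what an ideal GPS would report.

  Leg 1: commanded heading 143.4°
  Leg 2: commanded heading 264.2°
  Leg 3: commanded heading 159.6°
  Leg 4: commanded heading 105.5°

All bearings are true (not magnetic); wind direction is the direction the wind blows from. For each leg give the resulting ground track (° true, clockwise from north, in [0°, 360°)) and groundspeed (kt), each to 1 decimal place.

Leg 1: heading 143.4°; drift +2.8° → track 146.2°, groundspeed 101.3 kt
Leg 2: heading 264.2°; drift -3.0° → track 261.2°, groundspeed 100.6 kt
Leg 3: heading 159.6°; drift +2.1° → track 161.7°, groundspeed 102.5 kt
Leg 4: heading 105.5°; drift +3.5° → track 109.0°, groundspeed 97.6 kt

Leg 1: track=146.2°, groundspeed=101.3 kt
Leg 2: track=261.2°, groundspeed=100.6 kt
Leg 3: track=161.7°, groundspeed=102.5 kt
Leg 4: track=109.0°, groundspeed=97.6 kt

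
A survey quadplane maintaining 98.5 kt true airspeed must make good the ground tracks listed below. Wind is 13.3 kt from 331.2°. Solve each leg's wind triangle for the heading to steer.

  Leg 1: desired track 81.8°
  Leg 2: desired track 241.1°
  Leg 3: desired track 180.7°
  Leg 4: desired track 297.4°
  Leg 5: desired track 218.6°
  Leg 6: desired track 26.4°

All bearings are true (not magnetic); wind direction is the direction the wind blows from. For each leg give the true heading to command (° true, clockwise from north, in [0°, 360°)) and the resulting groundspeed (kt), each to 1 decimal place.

Leg 1: heading=74.5°, groundspeed=102.4 kt
Leg 2: heading=248.9°, groundspeed=97.6 kt
Leg 3: heading=184.5°, groundspeed=109.9 kt
Leg 4: heading=301.7°, groundspeed=87.2 kt
Leg 5: heading=225.8°, groundspeed=102.8 kt
Leg 6: heading=20.0°, groundspeed=90.3 kt

Leg 1: desired track 81.8°; wind correction -7.3° → command heading 74.5°, groundspeed 102.4 kt
Leg 2: desired track 241.1°; wind correction +7.8° → command heading 248.9°, groundspeed 97.6 kt
Leg 3: desired track 180.7°; wind correction +3.8° → command heading 184.5°, groundspeed 109.9 kt
Leg 4: desired track 297.4°; wind correction +4.3° → command heading 301.7°, groundspeed 87.2 kt
Leg 5: desired track 218.6°; wind correction +7.2° → command heading 225.8°, groundspeed 102.8 kt
Leg 6: desired track 26.4°; wind correction -6.4° → command heading 20.0°, groundspeed 90.3 kt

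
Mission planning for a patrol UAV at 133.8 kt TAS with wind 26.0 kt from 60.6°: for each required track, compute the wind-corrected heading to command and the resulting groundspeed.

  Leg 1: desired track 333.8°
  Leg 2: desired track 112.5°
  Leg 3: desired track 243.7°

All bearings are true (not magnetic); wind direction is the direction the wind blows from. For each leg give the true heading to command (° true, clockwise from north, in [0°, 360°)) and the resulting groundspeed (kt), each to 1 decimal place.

Leg 1: heading=345.0°, groundspeed=129.8 kt
Leg 2: heading=103.7°, groundspeed=116.2 kt
Leg 3: heading=244.3°, groundspeed=159.8 kt

Leg 1: desired track 333.8°; wind correction +11.2° → command heading 345.0°, groundspeed 129.8 kt
Leg 2: desired track 112.5°; wind correction -8.8° → command heading 103.7°, groundspeed 116.2 kt
Leg 3: desired track 243.7°; wind correction +0.6° → command heading 244.3°, groundspeed 159.8 kt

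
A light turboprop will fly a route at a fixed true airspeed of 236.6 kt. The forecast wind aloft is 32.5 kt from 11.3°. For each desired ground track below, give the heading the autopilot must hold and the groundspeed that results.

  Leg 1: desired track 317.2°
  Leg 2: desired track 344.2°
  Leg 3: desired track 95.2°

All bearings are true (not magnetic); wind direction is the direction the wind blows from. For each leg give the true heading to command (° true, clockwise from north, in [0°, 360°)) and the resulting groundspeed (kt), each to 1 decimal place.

Leg 1: desired track 317.2°; wind correction +6.4° → command heading 323.6°, groundspeed 216.1 kt
Leg 2: desired track 344.2°; wind correction +3.6° → command heading 347.8°, groundspeed 207.2 kt
Leg 3: desired track 95.2°; wind correction -7.9° → command heading 87.3°, groundspeed 230.9 kt

Leg 1: heading=323.6°, groundspeed=216.1 kt
Leg 2: heading=347.8°, groundspeed=207.2 kt
Leg 3: heading=87.3°, groundspeed=230.9 kt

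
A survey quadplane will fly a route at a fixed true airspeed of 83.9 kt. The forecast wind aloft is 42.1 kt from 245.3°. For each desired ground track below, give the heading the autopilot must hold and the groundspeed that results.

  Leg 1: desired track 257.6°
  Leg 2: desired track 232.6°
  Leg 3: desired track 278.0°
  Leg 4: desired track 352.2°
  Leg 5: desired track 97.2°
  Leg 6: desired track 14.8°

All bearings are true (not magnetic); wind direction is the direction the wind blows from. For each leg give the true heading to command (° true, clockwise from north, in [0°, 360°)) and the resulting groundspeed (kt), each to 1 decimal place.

Leg 1: heading=251.5°, groundspeed=42.3 kt
Leg 2: heading=238.9°, groundspeed=42.3 kt
Leg 3: heading=262.3°, groundspeed=45.3 kt
Leg 4: heading=323.5°, groundspeed=85.8 kt
Leg 5: heading=112.6°, groundspeed=116.6 kt
Leg 6: heading=352.0°, groundspeed=104.1 kt

Leg 1: desired track 257.6°; wind correction -6.1° → command heading 251.5°, groundspeed 42.3 kt
Leg 2: desired track 232.6°; wind correction +6.3° → command heading 238.9°, groundspeed 42.3 kt
Leg 3: desired track 278.0°; wind correction -15.7° → command heading 262.3°, groundspeed 45.3 kt
Leg 4: desired track 352.2°; wind correction -28.7° → command heading 323.5°, groundspeed 85.8 kt
Leg 5: desired track 97.2°; wind correction +15.4° → command heading 112.6°, groundspeed 116.6 kt
Leg 6: desired track 14.8°; wind correction -22.8° → command heading 352.0°, groundspeed 104.1 kt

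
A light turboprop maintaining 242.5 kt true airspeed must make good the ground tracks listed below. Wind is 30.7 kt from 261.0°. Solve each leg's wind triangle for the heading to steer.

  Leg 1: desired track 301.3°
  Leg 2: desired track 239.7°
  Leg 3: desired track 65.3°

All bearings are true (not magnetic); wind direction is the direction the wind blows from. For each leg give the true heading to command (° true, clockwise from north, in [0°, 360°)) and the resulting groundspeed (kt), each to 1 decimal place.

Leg 1: heading=296.6°, groundspeed=218.3 kt
Leg 2: heading=242.3°, groundspeed=213.6 kt
Leg 3: heading=63.3°, groundspeed=271.9 kt

Leg 1: desired track 301.3°; wind correction -4.7° → command heading 296.6°, groundspeed 218.3 kt
Leg 2: desired track 239.7°; wind correction +2.6° → command heading 242.3°, groundspeed 213.6 kt
Leg 3: desired track 65.3°; wind correction -2.0° → command heading 63.3°, groundspeed 271.9 kt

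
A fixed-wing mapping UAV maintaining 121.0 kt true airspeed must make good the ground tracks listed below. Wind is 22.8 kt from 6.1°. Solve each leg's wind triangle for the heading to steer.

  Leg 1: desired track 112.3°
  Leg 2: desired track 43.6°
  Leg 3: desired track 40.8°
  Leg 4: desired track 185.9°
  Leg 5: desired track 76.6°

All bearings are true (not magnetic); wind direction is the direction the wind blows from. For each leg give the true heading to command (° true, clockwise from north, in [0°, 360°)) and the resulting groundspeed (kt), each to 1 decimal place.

Leg 1: heading=101.9°, groundspeed=125.4 kt
Leg 2: heading=37.0°, groundspeed=102.1 kt
Leg 3: heading=34.6°, groundspeed=101.6 kt
Leg 4: heading=185.9°, groundspeed=143.8 kt
Leg 5: heading=66.4°, groundspeed=111.5 kt

Leg 1: desired track 112.3°; wind correction -10.4° → command heading 101.9°, groundspeed 125.4 kt
Leg 2: desired track 43.6°; wind correction -6.6° → command heading 37.0°, groundspeed 102.1 kt
Leg 3: desired track 40.8°; wind correction -6.2° → command heading 34.6°, groundspeed 101.6 kt
Leg 4: desired track 185.9°; wind correction +0.0° → command heading 185.9°, groundspeed 143.8 kt
Leg 5: desired track 76.6°; wind correction -10.2° → command heading 66.4°, groundspeed 111.5 kt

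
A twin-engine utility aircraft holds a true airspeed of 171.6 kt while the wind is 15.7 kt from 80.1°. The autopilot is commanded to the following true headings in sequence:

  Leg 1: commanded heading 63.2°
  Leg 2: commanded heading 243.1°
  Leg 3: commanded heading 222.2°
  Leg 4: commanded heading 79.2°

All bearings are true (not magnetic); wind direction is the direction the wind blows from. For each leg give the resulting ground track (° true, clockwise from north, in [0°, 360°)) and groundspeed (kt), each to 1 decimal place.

Leg 1: heading 63.2°; drift -1.7° → track 61.5°, groundspeed 156.6 kt
Leg 2: heading 243.1°; drift +1.4° → track 244.5°, groundspeed 186.7 kt
Leg 3: heading 222.2°; drift +3.0° → track 225.2°, groundspeed 184.2 kt
Leg 4: heading 79.2°; drift -0.1° → track 79.1°, groundspeed 155.9 kt

Leg 1: track=61.5°, groundspeed=156.6 kt
Leg 2: track=244.5°, groundspeed=186.7 kt
Leg 3: track=225.2°, groundspeed=184.2 kt
Leg 4: track=79.1°, groundspeed=155.9 kt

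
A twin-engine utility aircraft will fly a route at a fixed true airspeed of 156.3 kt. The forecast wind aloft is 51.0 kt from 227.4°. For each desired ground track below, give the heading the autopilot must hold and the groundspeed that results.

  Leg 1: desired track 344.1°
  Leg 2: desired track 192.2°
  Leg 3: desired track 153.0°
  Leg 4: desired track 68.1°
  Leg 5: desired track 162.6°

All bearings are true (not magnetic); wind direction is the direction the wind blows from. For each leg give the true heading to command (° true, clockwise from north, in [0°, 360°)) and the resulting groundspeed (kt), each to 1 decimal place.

Leg 1: desired track 344.1°; wind correction -16.9° → command heading 327.2°, groundspeed 172.4 kt
Leg 2: desired track 192.2°; wind correction +10.8° → command heading 203.0°, groundspeed 111.8 kt
Leg 3: desired track 153.0°; wind correction +18.3° → command heading 171.3°, groundspeed 134.7 kt
Leg 4: desired track 68.1°; wind correction +6.6° → command heading 74.7°, groundspeed 203.0 kt
Leg 5: desired track 162.6°; wind correction +17.2° → command heading 179.8°, groundspeed 127.6 kt

Leg 1: heading=327.2°, groundspeed=172.4 kt
Leg 2: heading=203.0°, groundspeed=111.8 kt
Leg 3: heading=171.3°, groundspeed=134.7 kt
Leg 4: heading=74.7°, groundspeed=203.0 kt
Leg 5: heading=179.8°, groundspeed=127.6 kt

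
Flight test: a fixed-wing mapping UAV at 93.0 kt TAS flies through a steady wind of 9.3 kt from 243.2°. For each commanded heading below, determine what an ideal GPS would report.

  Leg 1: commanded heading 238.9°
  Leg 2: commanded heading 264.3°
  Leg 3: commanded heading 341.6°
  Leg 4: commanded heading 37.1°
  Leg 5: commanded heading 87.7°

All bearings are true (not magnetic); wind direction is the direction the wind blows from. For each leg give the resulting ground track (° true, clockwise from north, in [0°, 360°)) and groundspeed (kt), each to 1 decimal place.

Leg 1: heading 238.9°; drift -0.5° → track 238.4°, groundspeed 83.7 kt
Leg 2: heading 264.3°; drift +2.3° → track 266.6°, groundspeed 84.4 kt
Leg 3: heading 341.6°; drift +5.6° → track 347.2°, groundspeed 94.8 kt
Leg 4: heading 37.1°; drift +2.3° → track 39.4°, groundspeed 101.4 kt
Leg 5: heading 87.7°; drift -2.2° → track 85.5°, groundspeed 101.5 kt

Leg 1: track=238.4°, groundspeed=83.7 kt
Leg 2: track=266.6°, groundspeed=84.4 kt
Leg 3: track=347.2°, groundspeed=94.8 kt
Leg 4: track=39.4°, groundspeed=101.4 kt
Leg 5: track=85.5°, groundspeed=101.5 kt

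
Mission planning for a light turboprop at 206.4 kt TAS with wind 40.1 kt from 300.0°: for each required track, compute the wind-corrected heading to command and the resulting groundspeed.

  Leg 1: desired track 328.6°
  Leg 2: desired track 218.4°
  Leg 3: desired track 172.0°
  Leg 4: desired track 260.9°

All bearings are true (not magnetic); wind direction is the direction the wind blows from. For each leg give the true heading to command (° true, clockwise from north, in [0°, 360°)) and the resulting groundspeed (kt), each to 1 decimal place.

Leg 1: desired track 328.6°; wind correction -5.3° → command heading 323.3°, groundspeed 170.3 kt
Leg 2: desired track 218.4°; wind correction +11.1° → command heading 229.5°, groundspeed 196.7 kt
Leg 3: desired track 172.0°; wind correction +8.8° → command heading 180.8°, groundspeed 228.7 kt
Leg 4: desired track 260.9°; wind correction +7.0° → command heading 267.9°, groundspeed 173.7 kt

Leg 1: heading=323.3°, groundspeed=170.3 kt
Leg 2: heading=229.5°, groundspeed=196.7 kt
Leg 3: heading=180.8°, groundspeed=228.7 kt
Leg 4: heading=267.9°, groundspeed=173.7 kt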